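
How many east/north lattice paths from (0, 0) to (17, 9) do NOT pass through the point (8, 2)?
Number of paths = 2609750

Total paths from (0, 0) to (17, 9): C(26, 17) = 3124550. Paths through (8, 2): (paths (0, 0) → (8, 2)) × (paths (8, 2) → (17, 9)) = C(10, 8) · C(16, 9) = 45 · 11440 = 514800. Avoidance count = 3124550 − 514800 = 2609750.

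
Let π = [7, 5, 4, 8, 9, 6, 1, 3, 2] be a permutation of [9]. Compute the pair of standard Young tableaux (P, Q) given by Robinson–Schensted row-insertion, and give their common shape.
P = [1, 2, 9] / [3, 6] / [4, 8] / [5] / [7];  Q = [1, 4, 5] / [2, 6] / [3, 8] / [7] / [9];  common shape = (3, 2, 2, 1, 1)

Row-insert the values π_1, π_2, … into P one at a time, bumping the leftmost entry strictly greater than the inserted value down to the next row. The recording tableau Q records, in position (i, j), the step at which that cell was added to P.
  Insert 7 (step 1): P = [7];  Q = [1]
  Insert 5 (step 2): P = [5] / [7];  Q = [1] / [2]
  Insert 4 (step 3): P = [4] / [5] / [7];  Q = [1] / [2] / [3]
  Insert 8 (step 4): P = [4, 8] / [5] / [7];  Q = [1, 4] / [2] / [3]
  Insert 9 (step 5): P = [4, 8, 9] / [5] / [7];  Q = [1, 4, 5] / [2] / [3]
  Insert 6 (step 6): P = [4, 6, 9] / [5, 8] / [7];  Q = [1, 4, 5] / [2, 6] / [3]
  Insert 1 (step 7): P = [1, 6, 9] / [4, 8] / [5] / [7];  Q = [1, 4, 5] / [2, 6] / [3] / [7]
  Insert 3 (step 8): P = [1, 3, 9] / [4, 6] / [5, 8] / [7];  Q = [1, 4, 5] / [2, 6] / [3, 8] / [7]
  Insert 2 (step 9): P = [1, 2, 9] / [3, 6] / [4, 8] / [5] / [7];  Q = [1, 4, 5] / [2, 6] / [3, 8] / [7] / [9]
Final shape: (3, 2, 2, 1, 1).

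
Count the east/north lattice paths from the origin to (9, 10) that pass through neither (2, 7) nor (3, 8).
Number of paths = 85454

Inclusion–exclusion. Total paths: C(19, 9) = 92378. Through P₁: C(9, 2)·C(10, 7) = 4320. Through P₂: C(11, 3)·C(8, 6) = 4620. Since P₁ is strictly southwest of P₂, a monotone path through both must visit P₁ then P₂; paths through both = C(9, 2)·C(2, 1)·C(8, 6) = 2016. Avoid both = 92378 − 4320 − 4620 + 2016 = 85454.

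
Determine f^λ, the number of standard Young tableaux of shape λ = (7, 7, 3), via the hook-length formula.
# SYT of shape (7, 7, 3) = 121550

Hook-length formula: f^λ = n! / Π hook(c), product over all cells c of the Young diagram. For λ = (7, 7, 3), n = 17 boxes. Hook lengths by row (left-to-right, top-to-bottom): [9, 8, 7, 5, 4, 3, 2]; [8, 7, 6, 4, 3, 2, 1]; [3, 2, 1]. Product of hooks = 2926264320. So f^λ = 17! / 2926264320 = 355687428096000 / 2926264320 = 121550.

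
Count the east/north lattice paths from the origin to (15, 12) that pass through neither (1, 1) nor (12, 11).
Number of paths = 5882476

Inclusion–exclusion. Total paths: C(27, 15) = 17383860. Through P₁: C(2, 1)·C(25, 14) = 8914800. Through P₂: C(23, 12)·C(4, 3) = 5408312. Since P₁ is strictly southwest of P₂, a monotone path through both must visit P₁ then P₂; paths through both = C(2, 1)·C(21, 11)·C(4, 3) = 2821728. Avoid both = 17383860 − 8914800 − 5408312 + 2821728 = 5882476.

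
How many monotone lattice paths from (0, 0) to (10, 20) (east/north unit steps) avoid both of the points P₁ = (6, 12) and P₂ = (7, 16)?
Number of paths = 15524040

Inclusion–exclusion. Total paths: C(30, 10) = 30045015. Through P₁: C(18, 6)·C(12, 4) = 9189180. Through P₂: C(23, 7)·C(7, 3) = 8580495. Since P₁ is strictly southwest of P₂, a monotone path through both must visit P₁ then P₂; paths through both = C(18, 6)·C(5, 1)·C(7, 3) = 3248700. Avoid both = 30045015 − 9189180 − 8580495 + 3248700 = 15524040.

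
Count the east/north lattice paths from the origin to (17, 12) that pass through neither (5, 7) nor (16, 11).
Number of paths = 23081409

Inclusion–exclusion. Total paths: C(29, 17) = 51895935. Through P₁: C(12, 5)·C(17, 12) = 4900896. Through P₂: C(27, 16)·C(2, 1) = 26075790. Since P₁ is strictly southwest of P₂, a monotone path through both must visit P₁ then P₂; paths through both = C(12, 5)·C(15, 11)·C(2, 1) = 2162160. Avoid both = 51895935 − 4900896 − 26075790 + 2162160 = 23081409.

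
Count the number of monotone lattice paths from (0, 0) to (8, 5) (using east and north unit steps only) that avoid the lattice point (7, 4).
Number of paths = 627

Total paths from (0, 0) to (8, 5): C(13, 8) = 1287. Paths through (7, 4): (paths (0, 0) → (7, 4)) × (paths (7, 4) → (8, 5)) = C(11, 7) · C(2, 1) = 330 · 2 = 660. Avoidance count = 1287 − 660 = 627.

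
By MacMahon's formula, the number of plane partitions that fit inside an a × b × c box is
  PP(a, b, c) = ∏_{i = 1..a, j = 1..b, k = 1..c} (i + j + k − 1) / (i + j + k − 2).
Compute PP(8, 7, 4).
PP(8, 7, 4) = 1318349483880

Evaluate the triple product over i = 1..8, j = 1..7, k = 1..4. The factors are (2/1) · (3/2) · (4/3) · (5/4) · (3/2) · (4/3) · (5/4) · (6/5) · … (224 factors total). The numerators and denominators telescope so the product is an integer; carrying out the multiplication exactly gives PP(8, 7, 4) = 1318349483880.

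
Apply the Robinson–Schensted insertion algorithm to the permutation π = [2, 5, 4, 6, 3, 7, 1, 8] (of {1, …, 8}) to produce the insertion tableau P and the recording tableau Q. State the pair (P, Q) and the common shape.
P = [1, 3, 6, 7, 8] / [2] / [4] / [5];  Q = [1, 2, 4, 6, 8] / [3] / [5] / [7];  common shape = (5, 1, 1, 1)

Row-insert the values π_1, π_2, … into P one at a time, bumping the leftmost entry strictly greater than the inserted value down to the next row. The recording tableau Q records, in position (i, j), the step at which that cell was added to P.
  Insert 2 (step 1): P = [2];  Q = [1]
  Insert 5 (step 2): P = [2, 5];  Q = [1, 2]
  Insert 4 (step 3): P = [2, 4] / [5];  Q = [1, 2] / [3]
  Insert 6 (step 4): P = [2, 4, 6] / [5];  Q = [1, 2, 4] / [3]
  Insert 3 (step 5): P = [2, 3, 6] / [4] / [5];  Q = [1, 2, 4] / [3] / [5]
  Insert 7 (step 6): P = [2, 3, 6, 7] / [4] / [5];  Q = [1, 2, 4, 6] / [3] / [5]
  Insert 1 (step 7): P = [1, 3, 6, 7] / [2] / [4] / [5];  Q = [1, 2, 4, 6] / [3] / [5] / [7]
  Insert 8 (step 8): P = [1, 3, 6, 7, 8] / [2] / [4] / [5];  Q = [1, 2, 4, 6, 8] / [3] / [5] / [7]
Final shape: (5, 1, 1, 1).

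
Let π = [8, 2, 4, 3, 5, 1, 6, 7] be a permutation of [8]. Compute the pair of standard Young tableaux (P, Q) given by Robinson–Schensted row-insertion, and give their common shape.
P = [1, 3, 5, 6, 7] / [2] / [4] / [8];  Q = [1, 3, 5, 7, 8] / [2] / [4] / [6];  common shape = (5, 1, 1, 1)

Row-insert the values π_1, π_2, … into P one at a time, bumping the leftmost entry strictly greater than the inserted value down to the next row. The recording tableau Q records, in position (i, j), the step at which that cell was added to P.
  Insert 8 (step 1): P = [8];  Q = [1]
  Insert 2 (step 2): P = [2] / [8];  Q = [1] / [2]
  Insert 4 (step 3): P = [2, 4] / [8];  Q = [1, 3] / [2]
  Insert 3 (step 4): P = [2, 3] / [4] / [8];  Q = [1, 3] / [2] / [4]
  Insert 5 (step 5): P = [2, 3, 5] / [4] / [8];  Q = [1, 3, 5] / [2] / [4]
  Insert 1 (step 6): P = [1, 3, 5] / [2] / [4] / [8];  Q = [1, 3, 5] / [2] / [4] / [6]
  Insert 6 (step 7): P = [1, 3, 5, 6] / [2] / [4] / [8];  Q = [1, 3, 5, 7] / [2] / [4] / [6]
  Insert 7 (step 8): P = [1, 3, 5, 6, 7] / [2] / [4] / [8];  Q = [1, 3, 5, 7, 8] / [2] / [4] / [6]
Final shape: (5, 1, 1, 1).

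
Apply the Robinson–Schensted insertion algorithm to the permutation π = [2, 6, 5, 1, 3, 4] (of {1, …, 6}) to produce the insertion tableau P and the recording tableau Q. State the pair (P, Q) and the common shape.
P = [1, 3, 4] / [2, 5] / [6];  Q = [1, 2, 6] / [3, 5] / [4];  common shape = (3, 2, 1)

Row-insert the values π_1, π_2, … into P one at a time, bumping the leftmost entry strictly greater than the inserted value down to the next row. The recording tableau Q records, in position (i, j), the step at which that cell was added to P.
  Insert 2 (step 1): P = [2];  Q = [1]
  Insert 6 (step 2): P = [2, 6];  Q = [1, 2]
  Insert 5 (step 3): P = [2, 5] / [6];  Q = [1, 2] / [3]
  Insert 1 (step 4): P = [1, 5] / [2] / [6];  Q = [1, 2] / [3] / [4]
  Insert 3 (step 5): P = [1, 3] / [2, 5] / [6];  Q = [1, 2] / [3, 5] / [4]
  Insert 4 (step 6): P = [1, 3, 4] / [2, 5] / [6];  Q = [1, 2, 6] / [3, 5] / [4]
Final shape: (3, 2, 1).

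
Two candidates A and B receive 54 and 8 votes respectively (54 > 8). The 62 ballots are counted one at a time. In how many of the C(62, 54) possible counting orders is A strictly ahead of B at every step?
Strict-lead orderings = 2508556985

Total orderings of the 62 votes with 54 for A: C(62, 54) = 3381098545. By the Bertrand ballot formula (Cycle Lemma / reflection principle), the number of orderings in which A is strictly ahead of B throughout is (p − q)/(p + q) · C(p + q, p) = (54 − 8)/(54 + 8) · 3381098545 = 2508556985.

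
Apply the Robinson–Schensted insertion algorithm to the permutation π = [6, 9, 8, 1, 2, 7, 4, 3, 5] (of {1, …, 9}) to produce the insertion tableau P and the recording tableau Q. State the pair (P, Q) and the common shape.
P = [1, 2, 3, 5] / [4, 7] / [6] / [8] / [9];  Q = [1, 2, 6, 9] / [3, 5] / [4] / [7] / [8];  common shape = (4, 2, 1, 1, 1)

Row-insert the values π_1, π_2, … into P one at a time, bumping the leftmost entry strictly greater than the inserted value down to the next row. The recording tableau Q records, in position (i, j), the step at which that cell was added to P.
  Insert 6 (step 1): P = [6];  Q = [1]
  Insert 9 (step 2): P = [6, 9];  Q = [1, 2]
  Insert 8 (step 3): P = [6, 8] / [9];  Q = [1, 2] / [3]
  Insert 1 (step 4): P = [1, 8] / [6] / [9];  Q = [1, 2] / [3] / [4]
  Insert 2 (step 5): P = [1, 2] / [6, 8] / [9];  Q = [1, 2] / [3, 5] / [4]
  Insert 7 (step 6): P = [1, 2, 7] / [6, 8] / [9];  Q = [1, 2, 6] / [3, 5] / [4]
  Insert 4 (step 7): P = [1, 2, 4] / [6, 7] / [8] / [9];  Q = [1, 2, 6] / [3, 5] / [4] / [7]
  Insert 3 (step 8): P = [1, 2, 3] / [4, 7] / [6] / [8] / [9];  Q = [1, 2, 6] / [3, 5] / [4] / [7] / [8]
  Insert 5 (step 9): P = [1, 2, 3, 5] / [4, 7] / [6] / [8] / [9];  Q = [1, 2, 6, 9] / [3, 5] / [4] / [7] / [8]
Final shape: (4, 2, 1, 1, 1).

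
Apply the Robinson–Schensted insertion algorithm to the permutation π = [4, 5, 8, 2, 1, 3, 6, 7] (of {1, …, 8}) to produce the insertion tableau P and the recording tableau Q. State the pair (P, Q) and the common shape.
P = [1, 3, 6, 7] / [2, 5, 8] / [4];  Q = [1, 2, 3, 8] / [4, 6, 7] / [5];  common shape = (4, 3, 1)

Row-insert the values π_1, π_2, … into P one at a time, bumping the leftmost entry strictly greater than the inserted value down to the next row. The recording tableau Q records, in position (i, j), the step at which that cell was added to P.
  Insert 4 (step 1): P = [4];  Q = [1]
  Insert 5 (step 2): P = [4, 5];  Q = [1, 2]
  Insert 8 (step 3): P = [4, 5, 8];  Q = [1, 2, 3]
  Insert 2 (step 4): P = [2, 5, 8] / [4];  Q = [1, 2, 3] / [4]
  Insert 1 (step 5): P = [1, 5, 8] / [2] / [4];  Q = [1, 2, 3] / [4] / [5]
  Insert 3 (step 6): P = [1, 3, 8] / [2, 5] / [4];  Q = [1, 2, 3] / [4, 6] / [5]
  Insert 6 (step 7): P = [1, 3, 6] / [2, 5, 8] / [4];  Q = [1, 2, 3] / [4, 6, 7] / [5]
  Insert 7 (step 8): P = [1, 3, 6, 7] / [2, 5, 8] / [4];  Q = [1, 2, 3, 8] / [4, 6, 7] / [5]
Final shape: (4, 3, 1).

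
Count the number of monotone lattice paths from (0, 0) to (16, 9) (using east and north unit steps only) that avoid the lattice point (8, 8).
Number of paths = 1927145

Total paths from (0, 0) to (16, 9): C(25, 16) = 2042975. Paths through (8, 8): (paths (0, 0) → (8, 8)) × (paths (8, 8) → (16, 9)) = C(16, 8) · C(9, 8) = 12870 · 9 = 115830. Avoidance count = 2042975 − 115830 = 1927145.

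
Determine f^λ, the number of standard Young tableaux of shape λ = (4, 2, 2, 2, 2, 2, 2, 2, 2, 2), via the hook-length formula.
# SYT of shape (4, 2, 2, 2, 2, 2, 2, 2, 2, 2) = 2735810

Hook-length formula: f^λ = n! / Π hook(c), product over all cells c of the Young diagram. For λ = (4, 2, 2, 2, 2, 2, 2, 2, 2, 2), n = 22 boxes. Hook lengths by row (left-to-right, top-to-bottom): [13, 12, 2, 1]; [10, 9]; [9, 8]; [8, 7]; [7, 6]; [6, 5]; [5, 4]; [4, 3]; [3, 2]; [2, 1]. Product of hooks = 410847510528000. So f^λ = 22! / 410847510528000 = 1124000727777607680000 / 410847510528000 = 2735810.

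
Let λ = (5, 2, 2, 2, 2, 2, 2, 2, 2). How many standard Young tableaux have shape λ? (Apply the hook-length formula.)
# SYT of shape (5, 2, 2, 2, 2, 2, 2, 2, 2) = 3730650

Hook-length formula: f^λ = n! / Π hook(c), product over all cells c of the Young diagram. For λ = (5, 2, 2, 2, 2, 2, 2, 2, 2), n = 21 boxes. Hook lengths by row (left-to-right, top-to-bottom): [13, 12, 3, 2, 1]; [9, 8]; [8, 7]; [7, 6]; [6, 5]; [5, 4]; [4, 3]; [3, 2]; [2, 1]. Product of hooks = 13694917017600. So f^λ = 21! / 13694917017600 = 51090942171709440000 / 13694917017600 = 3730650.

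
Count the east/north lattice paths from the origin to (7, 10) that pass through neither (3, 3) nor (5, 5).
Number of paths = 10076

Inclusion–exclusion. Total paths: C(17, 7) = 19448. Through P₁: C(6, 3)·C(11, 4) = 6600. Through P₂: C(10, 5)·C(7, 2) = 5292. Since P₁ is strictly southwest of P₂, a monotone path through both must visit P₁ then P₂; paths through both = C(6, 3)·C(4, 2)·C(7, 2) = 2520. Avoid both = 19448 − 6600 − 5292 + 2520 = 10076.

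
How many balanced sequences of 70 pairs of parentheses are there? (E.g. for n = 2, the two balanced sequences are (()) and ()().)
C_70 = 1321422108420282270489942177190229544600

These balanced parentheses are counted by the Catalan number C_n = (1/(n + 1)) · C(2n, n). For n = 70: C_70 = (1/71) · C(140, 70) = 93820969697840041204785894580506297666600/71 = 1321422108420282270489942177190229544600.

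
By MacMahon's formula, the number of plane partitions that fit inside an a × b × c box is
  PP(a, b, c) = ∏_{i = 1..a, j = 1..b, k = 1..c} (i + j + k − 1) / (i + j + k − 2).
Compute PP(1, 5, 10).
PP(1, 5, 10) = 3003

Evaluate the triple product over i = 1..1, j = 1..5, k = 1..10. The factors are (2/1) · (3/2) · (4/3) · (5/4) · (6/5) · (7/6) · (8/7) · (9/8) · … (50 factors total). The numerators and denominators telescope so the product is an integer; carrying out the multiplication exactly gives PP(1, 5, 10) = 3003.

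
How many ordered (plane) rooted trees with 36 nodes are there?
C_35 = 3116285494907301262

These ordered rooted trees are counted by the Catalan number C_n = (1/(n + 1)) · C(2n, n). For n = 35: C_35 = (1/36) · C(70, 35) = 112186277816662845432/36 = 3116285494907301262.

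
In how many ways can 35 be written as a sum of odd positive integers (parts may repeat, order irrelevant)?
p_odd(35) = 585

Enumerate partitions using only odd parts via the recurrence o(n, m) = o(n, m−2) + o(n−m, m) over odd m, starting from the largest odd part ≤ n. This gives p_odd(35) = 585. (Euler's theorem: equals the count of distinct-part partitions.)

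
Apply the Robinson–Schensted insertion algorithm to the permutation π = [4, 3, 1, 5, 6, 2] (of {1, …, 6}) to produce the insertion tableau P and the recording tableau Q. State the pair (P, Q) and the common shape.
P = [1, 2, 6] / [3, 5] / [4];  Q = [1, 4, 5] / [2, 6] / [3];  common shape = (3, 2, 1)

Row-insert the values π_1, π_2, … into P one at a time, bumping the leftmost entry strictly greater than the inserted value down to the next row. The recording tableau Q records, in position (i, j), the step at which that cell was added to P.
  Insert 4 (step 1): P = [4];  Q = [1]
  Insert 3 (step 2): P = [3] / [4];  Q = [1] / [2]
  Insert 1 (step 3): P = [1] / [3] / [4];  Q = [1] / [2] / [3]
  Insert 5 (step 4): P = [1, 5] / [3] / [4];  Q = [1, 4] / [2] / [3]
  Insert 6 (step 5): P = [1, 5, 6] / [3] / [4];  Q = [1, 4, 5] / [2] / [3]
  Insert 2 (step 6): P = [1, 2, 6] / [3, 5] / [4];  Q = [1, 4, 5] / [2, 6] / [3]
Final shape: (3, 2, 1).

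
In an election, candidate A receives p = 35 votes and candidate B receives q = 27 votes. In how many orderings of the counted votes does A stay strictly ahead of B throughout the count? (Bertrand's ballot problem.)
Strict-lead orderings = 36089364289846448

Total orderings of the 62 votes with 35 for A: C(62, 35) = 279692573246309972. By the Bertrand ballot formula (Cycle Lemma / reflection principle), the number of orderings in which A is strictly ahead of B throughout is (p − q)/(p + q) · C(p + q, p) = (35 − 27)/(35 + 27) · 279692573246309972 = 36089364289846448.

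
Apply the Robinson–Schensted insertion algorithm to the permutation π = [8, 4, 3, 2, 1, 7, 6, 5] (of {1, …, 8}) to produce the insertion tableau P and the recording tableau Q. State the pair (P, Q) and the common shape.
P = [1, 5] / [2, 6] / [3, 7] / [4] / [8];  Q = [1, 6] / [2, 7] / [3, 8] / [4] / [5];  common shape = (2, 2, 2, 1, 1)

Row-insert the values π_1, π_2, … into P one at a time, bumping the leftmost entry strictly greater than the inserted value down to the next row. The recording tableau Q records, in position (i, j), the step at which that cell was added to P.
  Insert 8 (step 1): P = [8];  Q = [1]
  Insert 4 (step 2): P = [4] / [8];  Q = [1] / [2]
  Insert 3 (step 3): P = [3] / [4] / [8];  Q = [1] / [2] / [3]
  Insert 2 (step 4): P = [2] / [3] / [4] / [8];  Q = [1] / [2] / [3] / [4]
  Insert 1 (step 5): P = [1] / [2] / [3] / [4] / [8];  Q = [1] / [2] / [3] / [4] / [5]
  Insert 7 (step 6): P = [1, 7] / [2] / [3] / [4] / [8];  Q = [1, 6] / [2] / [3] / [4] / [5]
  Insert 6 (step 7): P = [1, 6] / [2, 7] / [3] / [4] / [8];  Q = [1, 6] / [2, 7] / [3] / [4] / [5]
  Insert 5 (step 8): P = [1, 5] / [2, 6] / [3, 7] / [4] / [8];  Q = [1, 6] / [2, 7] / [3, 8] / [4] / [5]
Final shape: (2, 2, 2, 1, 1).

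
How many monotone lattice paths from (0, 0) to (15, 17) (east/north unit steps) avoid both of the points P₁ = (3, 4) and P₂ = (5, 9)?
Number of paths = 328270834

Inclusion–exclusion. Total paths: C(32, 15) = 565722720. Through P₁: C(7, 3)·C(25, 12) = 182010500. Through P₂: C(14, 5)·C(18, 10) = 87603516. Since P₁ is strictly southwest of P₂, a monotone path through both must visit P₁ then P₂; paths through both = C(7, 3)·C(7, 2)·C(18, 10) = 32162130. Avoid both = 565722720 − 182010500 − 87603516 + 32162130 = 328270834.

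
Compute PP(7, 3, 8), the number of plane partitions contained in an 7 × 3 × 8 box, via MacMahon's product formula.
PP(7, 3, 8) = 4971151900

Evaluate the triple product over i = 1..7, j = 1..3, k = 1..8. The factors are (2/1) · (3/2) · (4/3) · (5/4) · (6/5) · (7/6) · (8/7) · (9/8) · … (168 factors total). The numerators and denominators telescope so the product is an integer; carrying out the multiplication exactly gives PP(7, 3, 8) = 4971151900.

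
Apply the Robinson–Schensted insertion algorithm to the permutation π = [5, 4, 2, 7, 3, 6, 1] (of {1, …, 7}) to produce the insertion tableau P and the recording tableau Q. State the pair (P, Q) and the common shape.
P = [1, 3, 6] / [2, 7] / [4] / [5];  Q = [1, 4, 6] / [2, 5] / [3] / [7];  common shape = (3, 2, 1, 1)

Row-insert the values π_1, π_2, … into P one at a time, bumping the leftmost entry strictly greater than the inserted value down to the next row. The recording tableau Q records, in position (i, j), the step at which that cell was added to P.
  Insert 5 (step 1): P = [5];  Q = [1]
  Insert 4 (step 2): P = [4] / [5];  Q = [1] / [2]
  Insert 2 (step 3): P = [2] / [4] / [5];  Q = [1] / [2] / [3]
  Insert 7 (step 4): P = [2, 7] / [4] / [5];  Q = [1, 4] / [2] / [3]
  Insert 3 (step 5): P = [2, 3] / [4, 7] / [5];  Q = [1, 4] / [2, 5] / [3]
  Insert 6 (step 6): P = [2, 3, 6] / [4, 7] / [5];  Q = [1, 4, 6] / [2, 5] / [3]
  Insert 1 (step 7): P = [1, 3, 6] / [2, 7] / [4] / [5];  Q = [1, 4, 6] / [2, 5] / [3] / [7]
Final shape: (3, 2, 1, 1).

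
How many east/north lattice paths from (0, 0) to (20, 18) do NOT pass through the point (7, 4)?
Number of paths = 26958761610

Total paths from (0, 0) to (20, 18): C(38, 20) = 33578000610. Paths through (7, 4): (paths (0, 0) → (7, 4)) × (paths (7, 4) → (20, 18)) = C(11, 7) · C(27, 13) = 330 · 20058300 = 6619239000. Avoidance count = 33578000610 − 6619239000 = 26958761610.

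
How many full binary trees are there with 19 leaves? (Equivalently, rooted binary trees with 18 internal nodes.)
C_18 = 477638700

These full binary trees are counted by the Catalan number C_n = (1/(n + 1)) · C(2n, n). For n = 18: C_18 = (1/19) · C(36, 18) = 9075135300/19 = 477638700.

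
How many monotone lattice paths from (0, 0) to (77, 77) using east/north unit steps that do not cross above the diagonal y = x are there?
C_77 = 18793142726809884575211361279087545193250040

These NE paths below the diagonal are counted by the Catalan number C_n = (1/(n + 1)) · C(2n, n). For n = 77: C_77 = (1/78) · C(154, 77) = 1465865132691170996866486179768828525073503120/78 = 18793142726809884575211361279087545193250040.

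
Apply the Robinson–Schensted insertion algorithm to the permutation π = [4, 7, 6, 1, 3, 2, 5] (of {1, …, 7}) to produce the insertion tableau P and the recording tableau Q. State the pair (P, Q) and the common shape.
P = [1, 2, 5] / [3, 6] / [4] / [7];  Q = [1, 2, 7] / [3, 5] / [4] / [6];  common shape = (3, 2, 1, 1)

Row-insert the values π_1, π_2, … into P one at a time, bumping the leftmost entry strictly greater than the inserted value down to the next row. The recording tableau Q records, in position (i, j), the step at which that cell was added to P.
  Insert 4 (step 1): P = [4];  Q = [1]
  Insert 7 (step 2): P = [4, 7];  Q = [1, 2]
  Insert 6 (step 3): P = [4, 6] / [7];  Q = [1, 2] / [3]
  Insert 1 (step 4): P = [1, 6] / [4] / [7];  Q = [1, 2] / [3] / [4]
  Insert 3 (step 5): P = [1, 3] / [4, 6] / [7];  Q = [1, 2] / [3, 5] / [4]
  Insert 2 (step 6): P = [1, 2] / [3, 6] / [4] / [7];  Q = [1, 2] / [3, 5] / [4] / [6]
  Insert 5 (step 7): P = [1, 2, 5] / [3, 6] / [4] / [7];  Q = [1, 2, 7] / [3, 5] / [4] / [6]
Final shape: (3, 2, 1, 1).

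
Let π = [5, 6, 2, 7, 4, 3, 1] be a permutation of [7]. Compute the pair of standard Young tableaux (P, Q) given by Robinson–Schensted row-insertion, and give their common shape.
P = [1, 3, 7] / [2, 6] / [4] / [5];  Q = [1, 2, 4] / [3, 5] / [6] / [7];  common shape = (3, 2, 1, 1)

Row-insert the values π_1, π_2, … into P one at a time, bumping the leftmost entry strictly greater than the inserted value down to the next row. The recording tableau Q records, in position (i, j), the step at which that cell was added to P.
  Insert 5 (step 1): P = [5];  Q = [1]
  Insert 6 (step 2): P = [5, 6];  Q = [1, 2]
  Insert 2 (step 3): P = [2, 6] / [5];  Q = [1, 2] / [3]
  Insert 7 (step 4): P = [2, 6, 7] / [5];  Q = [1, 2, 4] / [3]
  Insert 4 (step 5): P = [2, 4, 7] / [5, 6];  Q = [1, 2, 4] / [3, 5]
  Insert 3 (step 6): P = [2, 3, 7] / [4, 6] / [5];  Q = [1, 2, 4] / [3, 5] / [6]
  Insert 1 (step 7): P = [1, 3, 7] / [2, 6] / [4] / [5];  Q = [1, 2, 4] / [3, 5] / [6] / [7]
Final shape: (3, 2, 1, 1).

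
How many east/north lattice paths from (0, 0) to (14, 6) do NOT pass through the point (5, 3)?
Number of paths = 26440

Total paths from (0, 0) to (14, 6): C(20, 14) = 38760. Paths through (5, 3): (paths (0, 0) → (5, 3)) × (paths (5, 3) → (14, 6)) = C(8, 5) · C(12, 9) = 56 · 220 = 12320. Avoidance count = 38760 − 12320 = 26440.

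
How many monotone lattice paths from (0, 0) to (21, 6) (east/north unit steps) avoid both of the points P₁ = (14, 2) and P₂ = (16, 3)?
Number of paths = 222306

Inclusion–exclusion. Total paths: C(27, 21) = 296010. Through P₁: C(16, 14)·C(11, 7) = 39600. Through P₂: C(19, 16)·C(8, 5) = 54264. Since P₁ is strictly southwest of P₂, a monotone path through both must visit P₁ then P₂; paths through both = C(16, 14)·C(3, 2)·C(8, 5) = 20160. Avoid both = 296010 − 39600 − 54264 + 20160 = 222306.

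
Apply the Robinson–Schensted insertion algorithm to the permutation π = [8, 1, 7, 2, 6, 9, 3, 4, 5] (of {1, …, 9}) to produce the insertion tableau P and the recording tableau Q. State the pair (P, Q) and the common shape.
P = [1, 2, 3, 4, 5] / [6, 9] / [7] / [8];  Q = [1, 3, 5, 6, 9] / [2, 8] / [4] / [7];  common shape = (5, 2, 1, 1)

Row-insert the values π_1, π_2, … into P one at a time, bumping the leftmost entry strictly greater than the inserted value down to the next row. The recording tableau Q records, in position (i, j), the step at which that cell was added to P.
  Insert 8 (step 1): P = [8];  Q = [1]
  Insert 1 (step 2): P = [1] / [8];  Q = [1] / [2]
  Insert 7 (step 3): P = [1, 7] / [8];  Q = [1, 3] / [2]
  Insert 2 (step 4): P = [1, 2] / [7] / [8];  Q = [1, 3] / [2] / [4]
  Insert 6 (step 5): P = [1, 2, 6] / [7] / [8];  Q = [1, 3, 5] / [2] / [4]
  Insert 9 (step 6): P = [1, 2, 6, 9] / [7] / [8];  Q = [1, 3, 5, 6] / [2] / [4]
  Insert 3 (step 7): P = [1, 2, 3, 9] / [6] / [7] / [8];  Q = [1, 3, 5, 6] / [2] / [4] / [7]
  Insert 4 (step 8): P = [1, 2, 3, 4] / [6, 9] / [7] / [8];  Q = [1, 3, 5, 6] / [2, 8] / [4] / [7]
  Insert 5 (step 9): P = [1, 2, 3, 4, 5] / [6, 9] / [7] / [8];  Q = [1, 3, 5, 6, 9] / [2, 8] / [4] / [7]
Final shape: (5, 2, 1, 1).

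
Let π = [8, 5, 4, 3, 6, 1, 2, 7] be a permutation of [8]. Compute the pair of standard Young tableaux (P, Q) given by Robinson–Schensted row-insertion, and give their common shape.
P = [1, 2, 7] / [3, 6] / [4] / [5] / [8];  Q = [1, 5, 8] / [2, 7] / [3] / [4] / [6];  common shape = (3, 2, 1, 1, 1)

Row-insert the values π_1, π_2, … into P one at a time, bumping the leftmost entry strictly greater than the inserted value down to the next row. The recording tableau Q records, in position (i, j), the step at which that cell was added to P.
  Insert 8 (step 1): P = [8];  Q = [1]
  Insert 5 (step 2): P = [5] / [8];  Q = [1] / [2]
  Insert 4 (step 3): P = [4] / [5] / [8];  Q = [1] / [2] / [3]
  Insert 3 (step 4): P = [3] / [4] / [5] / [8];  Q = [1] / [2] / [3] / [4]
  Insert 6 (step 5): P = [3, 6] / [4] / [5] / [8];  Q = [1, 5] / [2] / [3] / [4]
  Insert 1 (step 6): P = [1, 6] / [3] / [4] / [5] / [8];  Q = [1, 5] / [2] / [3] / [4] / [6]
  Insert 2 (step 7): P = [1, 2] / [3, 6] / [4] / [5] / [8];  Q = [1, 5] / [2, 7] / [3] / [4] / [6]
  Insert 7 (step 8): P = [1, 2, 7] / [3, 6] / [4] / [5] / [8];  Q = [1, 5, 8] / [2, 7] / [3] / [4] / [6]
Final shape: (3, 2, 1, 1, 1).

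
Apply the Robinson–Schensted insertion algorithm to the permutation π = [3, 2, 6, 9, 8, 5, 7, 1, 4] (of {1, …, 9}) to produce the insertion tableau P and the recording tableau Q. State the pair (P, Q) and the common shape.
P = [1, 4, 7] / [2, 5, 8] / [3, 6] / [9];  Q = [1, 3, 4] / [2, 5, 7] / [6, 9] / [8];  common shape = (3, 3, 2, 1)

Row-insert the values π_1, π_2, … into P one at a time, bumping the leftmost entry strictly greater than the inserted value down to the next row. The recording tableau Q records, in position (i, j), the step at which that cell was added to P.
  Insert 3 (step 1): P = [3];  Q = [1]
  Insert 2 (step 2): P = [2] / [3];  Q = [1] / [2]
  Insert 6 (step 3): P = [2, 6] / [3];  Q = [1, 3] / [2]
  Insert 9 (step 4): P = [2, 6, 9] / [3];  Q = [1, 3, 4] / [2]
  Insert 8 (step 5): P = [2, 6, 8] / [3, 9];  Q = [1, 3, 4] / [2, 5]
  Insert 5 (step 6): P = [2, 5, 8] / [3, 6] / [9];  Q = [1, 3, 4] / [2, 5] / [6]
  Insert 7 (step 7): P = [2, 5, 7] / [3, 6, 8] / [9];  Q = [1, 3, 4] / [2, 5, 7] / [6]
  Insert 1 (step 8): P = [1, 5, 7] / [2, 6, 8] / [3] / [9];  Q = [1, 3, 4] / [2, 5, 7] / [6] / [8]
  Insert 4 (step 9): P = [1, 4, 7] / [2, 5, 8] / [3, 6] / [9];  Q = [1, 3, 4] / [2, 5, 7] / [6, 9] / [8]
Final shape: (3, 3, 2, 1).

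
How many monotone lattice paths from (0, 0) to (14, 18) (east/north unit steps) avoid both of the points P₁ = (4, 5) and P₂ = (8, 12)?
Number of paths = 249306924

Inclusion–exclusion. Total paths: C(32, 14) = 471435600. Through P₁: C(9, 4)·C(23, 10) = 144152316. Through P₂: C(20, 8)·C(12, 6) = 116396280. Since P₁ is strictly southwest of P₂, a monotone path through both must visit P₁ then P₂; paths through both = C(9, 4)·C(11, 4)·C(12, 6) = 38419920. Avoid both = 471435600 − 144152316 − 116396280 + 38419920 = 249306924.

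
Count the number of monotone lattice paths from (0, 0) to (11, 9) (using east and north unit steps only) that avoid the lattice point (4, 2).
Number of paths = 116480

Total paths from (0, 0) to (11, 9): C(20, 11) = 167960. Paths through (4, 2): (paths (0, 0) → (4, 2)) × (paths (4, 2) → (11, 9)) = C(6, 4) · C(14, 7) = 15 · 3432 = 51480. Avoidance count = 167960 − 51480 = 116480.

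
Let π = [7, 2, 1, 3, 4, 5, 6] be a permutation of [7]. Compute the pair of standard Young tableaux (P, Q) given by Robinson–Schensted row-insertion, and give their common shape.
P = [1, 3, 4, 5, 6] / [2] / [7];  Q = [1, 4, 5, 6, 7] / [2] / [3];  common shape = (5, 1, 1)

Row-insert the values π_1, π_2, … into P one at a time, bumping the leftmost entry strictly greater than the inserted value down to the next row. The recording tableau Q records, in position (i, j), the step at which that cell was added to P.
  Insert 7 (step 1): P = [7];  Q = [1]
  Insert 2 (step 2): P = [2] / [7];  Q = [1] / [2]
  Insert 1 (step 3): P = [1] / [2] / [7];  Q = [1] / [2] / [3]
  Insert 3 (step 4): P = [1, 3] / [2] / [7];  Q = [1, 4] / [2] / [3]
  Insert 4 (step 5): P = [1, 3, 4] / [2] / [7];  Q = [1, 4, 5] / [2] / [3]
  Insert 5 (step 6): P = [1, 3, 4, 5] / [2] / [7];  Q = [1, 4, 5, 6] / [2] / [3]
  Insert 6 (step 7): P = [1, 3, 4, 5, 6] / [2] / [7];  Q = [1, 4, 5, 6, 7] / [2] / [3]
Final shape: (5, 1, 1).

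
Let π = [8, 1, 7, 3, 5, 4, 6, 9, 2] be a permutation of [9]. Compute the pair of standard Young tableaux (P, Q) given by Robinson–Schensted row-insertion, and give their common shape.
P = [1, 2, 4, 6, 9] / [3] / [5] / [7] / [8];  Q = [1, 3, 5, 7, 8] / [2] / [4] / [6] / [9];  common shape = (5, 1, 1, 1, 1)

Row-insert the values π_1, π_2, … into P one at a time, bumping the leftmost entry strictly greater than the inserted value down to the next row. The recording tableau Q records, in position (i, j), the step at which that cell was added to P.
  Insert 8 (step 1): P = [8];  Q = [1]
  Insert 1 (step 2): P = [1] / [8];  Q = [1] / [2]
  Insert 7 (step 3): P = [1, 7] / [8];  Q = [1, 3] / [2]
  Insert 3 (step 4): P = [1, 3] / [7] / [8];  Q = [1, 3] / [2] / [4]
  Insert 5 (step 5): P = [1, 3, 5] / [7] / [8];  Q = [1, 3, 5] / [2] / [4]
  Insert 4 (step 6): P = [1, 3, 4] / [5] / [7] / [8];  Q = [1, 3, 5] / [2] / [4] / [6]
  Insert 6 (step 7): P = [1, 3, 4, 6] / [5] / [7] / [8];  Q = [1, 3, 5, 7] / [2] / [4] / [6]
  Insert 9 (step 8): P = [1, 3, 4, 6, 9] / [5] / [7] / [8];  Q = [1, 3, 5, 7, 8] / [2] / [4] / [6]
  Insert 2 (step 9): P = [1, 2, 4, 6, 9] / [3] / [5] / [7] / [8];  Q = [1, 3, 5, 7, 8] / [2] / [4] / [6] / [9]
Final shape: (5, 1, 1, 1, 1).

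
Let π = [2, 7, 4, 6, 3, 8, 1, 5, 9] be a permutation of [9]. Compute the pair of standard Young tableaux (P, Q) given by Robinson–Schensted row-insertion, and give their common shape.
P = [1, 3, 5, 8, 9] / [2, 6] / [4] / [7];  Q = [1, 2, 4, 6, 9] / [3, 8] / [5] / [7];  common shape = (5, 2, 1, 1)

Row-insert the values π_1, π_2, … into P one at a time, bumping the leftmost entry strictly greater than the inserted value down to the next row. The recording tableau Q records, in position (i, j), the step at which that cell was added to P.
  Insert 2 (step 1): P = [2];  Q = [1]
  Insert 7 (step 2): P = [2, 7];  Q = [1, 2]
  Insert 4 (step 3): P = [2, 4] / [7];  Q = [1, 2] / [3]
  Insert 6 (step 4): P = [2, 4, 6] / [7];  Q = [1, 2, 4] / [3]
  Insert 3 (step 5): P = [2, 3, 6] / [4] / [7];  Q = [1, 2, 4] / [3] / [5]
  Insert 8 (step 6): P = [2, 3, 6, 8] / [4] / [7];  Q = [1, 2, 4, 6] / [3] / [5]
  Insert 1 (step 7): P = [1, 3, 6, 8] / [2] / [4] / [7];  Q = [1, 2, 4, 6] / [3] / [5] / [7]
  Insert 5 (step 8): P = [1, 3, 5, 8] / [2, 6] / [4] / [7];  Q = [1, 2, 4, 6] / [3, 8] / [5] / [7]
  Insert 9 (step 9): P = [1, 3, 5, 8, 9] / [2, 6] / [4] / [7];  Q = [1, 2, 4, 6, 9] / [3, 8] / [5] / [7]
Final shape: (5, 2, 1, 1).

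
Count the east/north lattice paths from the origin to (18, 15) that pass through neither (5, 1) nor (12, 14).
Number of paths = 852460460

Inclusion–exclusion. Total paths: C(33, 18) = 1037158320. Through P₁: C(6, 5)·C(27, 13) = 120349800. Through P₂: C(26, 12)·C(7, 6) = 67603900. Since P₁ is strictly southwest of P₂, a monotone path through both must visit P₁ then P₂; paths through both = C(6, 5)·C(20, 7)·C(7, 6) = 3255840. Avoid both = 1037158320 − 120349800 − 67603900 + 3255840 = 852460460.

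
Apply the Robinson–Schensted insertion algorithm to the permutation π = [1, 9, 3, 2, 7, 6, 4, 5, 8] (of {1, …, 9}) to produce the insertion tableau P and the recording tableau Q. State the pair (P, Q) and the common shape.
P = [1, 2, 4, 5, 8] / [3, 6] / [7] / [9];  Q = [1, 2, 5, 8, 9] / [3, 6] / [4] / [7];  common shape = (5, 2, 1, 1)

Row-insert the values π_1, π_2, … into P one at a time, bumping the leftmost entry strictly greater than the inserted value down to the next row. The recording tableau Q records, in position (i, j), the step at which that cell was added to P.
  Insert 1 (step 1): P = [1];  Q = [1]
  Insert 9 (step 2): P = [1, 9];  Q = [1, 2]
  Insert 3 (step 3): P = [1, 3] / [9];  Q = [1, 2] / [3]
  Insert 2 (step 4): P = [1, 2] / [3] / [9];  Q = [1, 2] / [3] / [4]
  Insert 7 (step 5): P = [1, 2, 7] / [3] / [9];  Q = [1, 2, 5] / [3] / [4]
  Insert 6 (step 6): P = [1, 2, 6] / [3, 7] / [9];  Q = [1, 2, 5] / [3, 6] / [4]
  Insert 4 (step 7): P = [1, 2, 4] / [3, 6] / [7] / [9];  Q = [1, 2, 5] / [3, 6] / [4] / [7]
  Insert 5 (step 8): P = [1, 2, 4, 5] / [3, 6] / [7] / [9];  Q = [1, 2, 5, 8] / [3, 6] / [4] / [7]
  Insert 8 (step 9): P = [1, 2, 4, 5, 8] / [3, 6] / [7] / [9];  Q = [1, 2, 5, 8, 9] / [3, 6] / [4] / [7]
Final shape: (5, 2, 1, 1).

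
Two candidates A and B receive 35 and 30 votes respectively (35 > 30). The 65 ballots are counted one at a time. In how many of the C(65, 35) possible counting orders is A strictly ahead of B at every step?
Strict-lead orderings = 231469715790049632

Total orderings of the 65 votes with 35 for A: C(65, 35) = 3009106305270645216. By the Bertrand ballot formula (Cycle Lemma / reflection principle), the number of orderings in which A is strictly ahead of B throughout is (p − q)/(p + q) · C(p + q, p) = (35 − 30)/(35 + 30) · 3009106305270645216 = 231469715790049632.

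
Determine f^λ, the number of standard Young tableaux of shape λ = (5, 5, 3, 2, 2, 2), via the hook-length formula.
# SYT of shape (5, 5, 3, 2, 2, 2) = 18106088

Hook-length formula: f^λ = n! / Π hook(c), product over all cells c of the Young diagram. For λ = (5, 5, 3, 2, 2, 2), n = 19 boxes. Hook lengths by row (left-to-right, top-to-bottom): [10, 9, 5, 3, 2]; [9, 8, 4, 2, 1]; [6, 5, 1]; [4, 3]; [3, 2]; [2, 1]. Product of hooks = 6718464000. So f^λ = 19! / 6718464000 = 121645100408832000 / 6718464000 = 18106088.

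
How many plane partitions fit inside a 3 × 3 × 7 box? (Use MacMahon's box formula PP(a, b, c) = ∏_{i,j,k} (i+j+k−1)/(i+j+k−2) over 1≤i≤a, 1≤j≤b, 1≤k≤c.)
PP(3, 3, 7) = 108900

Evaluate the triple product over i = 1..3, j = 1..3, k = 1..7. The factors are (2/1) · (3/2) · (4/3) · (5/4) · (6/5) · (7/6) · (8/7) · (3/2) · … (63 factors total). The numerators and denominators telescope so the product is an integer; carrying out the multiplication exactly gives PP(3, 3, 7) = 108900.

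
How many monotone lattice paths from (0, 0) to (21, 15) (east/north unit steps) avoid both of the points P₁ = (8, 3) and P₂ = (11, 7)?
Number of paths = 3570000918

Inclusion–exclusion. Total paths: C(36, 21) = 5567902560. Through P₁: C(11, 8)·C(25, 13) = 858049500. Through P₂: C(18, 11)·C(18, 10) = 1392554592. Since P₁ is strictly southwest of P₂, a monotone path through both must visit P₁ then P₂; paths through both = C(11, 8)·C(7, 3)·C(18, 10) = 252702450. Avoid both = 5567902560 − 858049500 − 1392554592 + 252702450 = 3570000918.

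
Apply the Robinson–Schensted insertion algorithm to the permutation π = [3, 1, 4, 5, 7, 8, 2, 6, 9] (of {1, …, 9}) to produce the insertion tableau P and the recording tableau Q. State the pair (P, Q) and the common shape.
P = [1, 2, 5, 6, 8, 9] / [3, 4, 7];  Q = [1, 3, 4, 5, 6, 9] / [2, 7, 8];  common shape = (6, 3)

Row-insert the values π_1, π_2, … into P one at a time, bumping the leftmost entry strictly greater than the inserted value down to the next row. The recording tableau Q records, in position (i, j), the step at which that cell was added to P.
  Insert 3 (step 1): P = [3];  Q = [1]
  Insert 1 (step 2): P = [1] / [3];  Q = [1] / [2]
  Insert 4 (step 3): P = [1, 4] / [3];  Q = [1, 3] / [2]
  Insert 5 (step 4): P = [1, 4, 5] / [3];  Q = [1, 3, 4] / [2]
  Insert 7 (step 5): P = [1, 4, 5, 7] / [3];  Q = [1, 3, 4, 5] / [2]
  Insert 8 (step 6): P = [1, 4, 5, 7, 8] / [3];  Q = [1, 3, 4, 5, 6] / [2]
  Insert 2 (step 7): P = [1, 2, 5, 7, 8] / [3, 4];  Q = [1, 3, 4, 5, 6] / [2, 7]
  Insert 6 (step 8): P = [1, 2, 5, 6, 8] / [3, 4, 7];  Q = [1, 3, 4, 5, 6] / [2, 7, 8]
  Insert 9 (step 9): P = [1, 2, 5, 6, 8, 9] / [3, 4, 7];  Q = [1, 3, 4, 5, 6, 9] / [2, 7, 8]
Final shape: (6, 3).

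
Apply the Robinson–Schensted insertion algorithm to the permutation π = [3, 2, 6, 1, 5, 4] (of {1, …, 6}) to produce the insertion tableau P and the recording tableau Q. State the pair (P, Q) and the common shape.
P = [1, 4] / [2, 5] / [3, 6];  Q = [1, 3] / [2, 5] / [4, 6];  common shape = (2, 2, 2)

Row-insert the values π_1, π_2, … into P one at a time, bumping the leftmost entry strictly greater than the inserted value down to the next row. The recording tableau Q records, in position (i, j), the step at which that cell was added to P.
  Insert 3 (step 1): P = [3];  Q = [1]
  Insert 2 (step 2): P = [2] / [3];  Q = [1] / [2]
  Insert 6 (step 3): P = [2, 6] / [3];  Q = [1, 3] / [2]
  Insert 1 (step 4): P = [1, 6] / [2] / [3];  Q = [1, 3] / [2] / [4]
  Insert 5 (step 5): P = [1, 5] / [2, 6] / [3];  Q = [1, 3] / [2, 5] / [4]
  Insert 4 (step 6): P = [1, 4] / [2, 5] / [3, 6];  Q = [1, 3] / [2, 5] / [4, 6]
Final shape: (2, 2, 2).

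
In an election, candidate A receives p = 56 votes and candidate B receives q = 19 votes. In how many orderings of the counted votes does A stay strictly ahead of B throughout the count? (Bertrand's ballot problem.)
Strict-lead orderings = 141510552115622428

Total orderings of the 75 votes with 56 for A: C(75, 56) = 286845713747883300. By the Bertrand ballot formula (Cycle Lemma / reflection principle), the number of orderings in which A is strictly ahead of B throughout is (p − q)/(p + q) · C(p + q, p) = (56 − 19)/(56 + 19) · 286845713747883300 = 141510552115622428.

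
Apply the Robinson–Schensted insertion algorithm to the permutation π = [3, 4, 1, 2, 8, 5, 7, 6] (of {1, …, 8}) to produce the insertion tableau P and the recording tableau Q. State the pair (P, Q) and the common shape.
P = [1, 2, 5, 6] / [3, 4, 7] / [8];  Q = [1, 2, 5, 7] / [3, 4, 6] / [8];  common shape = (4, 3, 1)

Row-insert the values π_1, π_2, … into P one at a time, bumping the leftmost entry strictly greater than the inserted value down to the next row. The recording tableau Q records, in position (i, j), the step at which that cell was added to P.
  Insert 3 (step 1): P = [3];  Q = [1]
  Insert 4 (step 2): P = [3, 4];  Q = [1, 2]
  Insert 1 (step 3): P = [1, 4] / [3];  Q = [1, 2] / [3]
  Insert 2 (step 4): P = [1, 2] / [3, 4];  Q = [1, 2] / [3, 4]
  Insert 8 (step 5): P = [1, 2, 8] / [3, 4];  Q = [1, 2, 5] / [3, 4]
  Insert 5 (step 6): P = [1, 2, 5] / [3, 4, 8];  Q = [1, 2, 5] / [3, 4, 6]
  Insert 7 (step 7): P = [1, 2, 5, 7] / [3, 4, 8];  Q = [1, 2, 5, 7] / [3, 4, 6]
  Insert 6 (step 8): P = [1, 2, 5, 6] / [3, 4, 7] / [8];  Q = [1, 2, 5, 7] / [3, 4, 6] / [8]
Final shape: (4, 3, 1).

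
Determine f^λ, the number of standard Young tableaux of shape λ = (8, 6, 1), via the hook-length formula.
# SYT of shape (8, 6, 1) = 11583

Hook-length formula: f^λ = n! / Π hook(c), product over all cells c of the Young diagram. For λ = (8, 6, 1), n = 15 boxes. Hook lengths by row (left-to-right, top-to-bottom): [10, 8, 7, 6, 5, 4, 2, 1]; [7, 5, 4, 3, 2, 1]; [1]. Product of hooks = 112896000. So f^λ = 15! / 112896000 = 1307674368000 / 112896000 = 11583.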